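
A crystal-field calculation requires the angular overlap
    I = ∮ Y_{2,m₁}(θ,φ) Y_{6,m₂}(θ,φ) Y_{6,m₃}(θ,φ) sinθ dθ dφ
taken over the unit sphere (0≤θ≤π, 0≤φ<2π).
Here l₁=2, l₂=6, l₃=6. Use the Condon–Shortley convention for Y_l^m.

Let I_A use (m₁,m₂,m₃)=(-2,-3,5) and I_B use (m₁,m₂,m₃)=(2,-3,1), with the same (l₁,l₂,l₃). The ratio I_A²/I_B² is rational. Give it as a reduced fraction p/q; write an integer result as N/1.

11/24

l's match ⇒ only the (l;m) 3-j factors differ between A and B.
A: triangle coeff Δ(2,6,6) = 1/90090; Σ_t [2,2]: t=2:+1/1451520 = 1/1451520; (3j)²=1/91 [(2 6 6; -2 -3 5)], sign=-1
B: triangle coeff Δ(2,6,6) = 1/90090; Σ_t [0,0]: t=0:+1/120960 = 1/120960; (3j)²=24/1001 [(2 6 6; 2 -3 1)], sign=-1
I_A²/I_B² = (1/91)/(24/1001) = 11/24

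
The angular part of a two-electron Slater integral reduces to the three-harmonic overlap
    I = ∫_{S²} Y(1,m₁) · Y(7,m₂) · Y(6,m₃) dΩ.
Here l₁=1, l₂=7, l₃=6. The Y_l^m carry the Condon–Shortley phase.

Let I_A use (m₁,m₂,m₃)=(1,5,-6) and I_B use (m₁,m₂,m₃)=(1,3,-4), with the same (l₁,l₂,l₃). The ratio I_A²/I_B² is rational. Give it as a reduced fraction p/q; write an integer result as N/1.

Shared (l₁,l₂,l₃)=(1,7,6): N and (l;000)² cancel in I_A²/I_B².
A: Δ = 2!·0!·12!/15! = 1/1365; Racah Σ t=0..0: t=0:+1/958003200 = 1/958003200; ⇒ 3j(1 7 6; 1 5 -6)² = 1/1365, sgn +1
B: Δ = 2!·0!·12!/15! = 1/1365; Racah Σ t=0..0: t=0:+1/14515200 = 1/14515200; ⇒ 3j(1 7 6; 1 3 -4)² = 2/455, sgn +1
I_A²/I_B² = (1/1365)/(2/455) = 1/6

1/6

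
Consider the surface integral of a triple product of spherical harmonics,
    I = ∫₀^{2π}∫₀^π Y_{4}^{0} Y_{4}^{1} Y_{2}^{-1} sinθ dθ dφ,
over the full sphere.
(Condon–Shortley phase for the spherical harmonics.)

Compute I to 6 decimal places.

-0.044869

Rules hold: Σm=0, L=10 even, 0≤2≤8.
N = 9·9·5 = 405
Δ = 6!·2!·2!/11! = 1/13860
Racah Σ t=2..4: t=2:+1/192 t=3:−1/36 t=4:+1/192 = -5/288
⇒ 3j(4 4 2; 0 0 0)² = 20/693, sgn -1
Racah Σ t=3..4: t=3:−1/72 t=4:+1/96 = -1/288
⇒ 3j(4 4 2; 0 1 -1)² = 1/462, sgn +1
4πI² = N·(3j₀)²·(3jₘ)² = 150/5929
I = -1·√(0.0252994/4π) = -0.04486937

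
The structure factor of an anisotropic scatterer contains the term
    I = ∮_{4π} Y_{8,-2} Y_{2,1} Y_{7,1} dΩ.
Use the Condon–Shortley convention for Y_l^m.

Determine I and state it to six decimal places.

0.000000

Σlᵢ=17 odd — θ-integrand is odd under cosθ→−cosθ; I=0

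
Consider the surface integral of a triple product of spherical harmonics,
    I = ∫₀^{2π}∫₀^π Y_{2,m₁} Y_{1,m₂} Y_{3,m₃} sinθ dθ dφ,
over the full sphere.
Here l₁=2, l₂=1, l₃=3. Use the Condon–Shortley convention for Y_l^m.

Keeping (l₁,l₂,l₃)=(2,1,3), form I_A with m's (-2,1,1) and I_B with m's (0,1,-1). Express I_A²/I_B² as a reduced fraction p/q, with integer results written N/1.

1/6

Same 2,1,3: normalisation and zero-m 3j drop out of the ratio.
A: Δ: 0! 4! 2! / 7! → 1/105; sum: t=0:+1/48 = 1/48; 3j²(2 1 3; -2 1 1) = Δ·Π!·Σ² = 1/105  (sign +1)
B: Δ: 0! 4! 2! / 7! → 1/105; sum: t=0:+1/8 = 1/8; 3j²(2 1 3; 0 1 -1) = Δ·Π!·Σ² = 2/35  (sign +1)
I_A²/I_B² = (1/105)/(2/35) = 1/6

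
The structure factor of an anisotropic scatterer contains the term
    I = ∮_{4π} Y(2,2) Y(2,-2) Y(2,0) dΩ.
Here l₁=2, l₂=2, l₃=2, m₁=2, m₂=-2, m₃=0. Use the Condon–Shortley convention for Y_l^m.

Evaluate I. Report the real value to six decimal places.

-0.180224

Rules hold: Σm=0, L=6 even, 0≤2≤4.
N = 5·5·5 = 125
Δ = 2!·2!·2!/7! = 1/630
Racah Σ t=0..2: t=0:+1/8 t=1:−1/1 t=2:+1/8 = -3/4
⇒ 3j(2 2 2; 0 0 0)² = 2/35, sgn -1
Racah Σ t=0..0: t=0:+1/8 = 1/8
⇒ 3j(2 2 2; 2 -2 0)² = 2/35, sgn +1
4πI² = N·(3j₀)²·(3jₘ)² = 20/49
I = -1·√(0.408163/4π) = -0.18022375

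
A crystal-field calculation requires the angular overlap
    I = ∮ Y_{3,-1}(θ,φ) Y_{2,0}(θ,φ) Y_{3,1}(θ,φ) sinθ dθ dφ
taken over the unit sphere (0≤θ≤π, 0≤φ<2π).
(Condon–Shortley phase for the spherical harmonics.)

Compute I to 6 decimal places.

Checks pass: Σm=0; 8 even; l₃=3∈[1,5].
(2·3+1)(2·2+1)(2·3+1) = 245
Δ: 2! 4! 2! / 9! → 1/3780
sum: t=0:+1/24 t=1:−1/4 t=2:+1/24 = -1/6
3j²(3 2 3; 0 0 0) = Δ·Π!·Σ² = 4/105  (sign +1)
sum: t=0:+1/96 t=1:−1/6 t=2:+1/16 = -3/32
3j²(3 2 3; -1 0 1) = Δ·Π!·Σ² = 3/140  (sign -1)
combine: 4πI² = 245·4/105·3/140 = 1/5
take √, sign -1: I = -0.12615663

-0.126157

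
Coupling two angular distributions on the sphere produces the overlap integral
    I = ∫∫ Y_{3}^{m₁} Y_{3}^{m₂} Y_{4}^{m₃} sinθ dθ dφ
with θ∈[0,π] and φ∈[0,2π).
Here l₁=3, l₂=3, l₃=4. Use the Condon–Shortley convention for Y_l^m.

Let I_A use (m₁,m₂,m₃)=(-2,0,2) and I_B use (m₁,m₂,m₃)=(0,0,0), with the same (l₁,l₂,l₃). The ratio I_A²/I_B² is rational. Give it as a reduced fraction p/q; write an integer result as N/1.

1/12

Same 3,3,4: normalisation and zero-m 3j drop out of the ratio.
A: Δ: 2! 4! 4! / 11! → 1/34650; sum: t=1:−1/96 t=2:+1/72 = 1/288; 3j²(3 3 4; -2 0 2) = Δ·Π!·Σ² = 1/462  (sign +1)
B: Δ: 2! 4! 4! / 11! → 1/34650; sum: t=0:+1/72 t=1:−1/16 t=2:+1/72 = -5/144; 3j²(3 3 4; 0 0 0) = Δ·Π!·Σ² = 2/77  (sign -1)
I_A²/I_B² = (1/462)/(2/77) = 1/12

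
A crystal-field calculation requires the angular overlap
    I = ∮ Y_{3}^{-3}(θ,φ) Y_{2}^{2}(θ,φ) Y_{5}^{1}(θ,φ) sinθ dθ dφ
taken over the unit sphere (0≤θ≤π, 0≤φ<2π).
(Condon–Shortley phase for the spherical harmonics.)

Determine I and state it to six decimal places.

Rules hold: Σm=0, L=10 even, 1≤5≤5.
N = 7·5·11 = 385
Δ = 0!·6!·4!/11! = 1/2310
Racah Σ t=0..0: t=0:+1/144 = 1/144
⇒ 3j(3 2 5; 0 0 0)² = 10/231, sgn -1
Racah Σ t=0..0: t=0:+1/17280 = 1/17280
⇒ 3j(3 2 5; -3 2 1)² = 1/2310, sgn +1
4πI² = N·(3j₀)²·(3jₘ)² = 5/693
I = -1·√(0.00721501/4π) = -0.02396147

-0.023961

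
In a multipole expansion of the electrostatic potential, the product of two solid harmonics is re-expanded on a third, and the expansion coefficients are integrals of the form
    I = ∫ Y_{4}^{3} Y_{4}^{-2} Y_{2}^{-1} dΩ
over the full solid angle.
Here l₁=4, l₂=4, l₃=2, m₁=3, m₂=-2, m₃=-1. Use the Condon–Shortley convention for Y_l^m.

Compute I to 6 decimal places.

-0.187702

Checks pass: Σm=0; 10 even; l₃=2∈[0,8].
(2·4+1)(2·4+1)(2·2+1) = 405
Δ: 6! 2! 2! / 11! → 1/13860
sum: t=2:+1/192 t=3:−1/36 t=4:+1/192 = -5/288
3j²(4 4 2; 0 0 0) = Δ·Π!·Σ² = 20/693  (sign -1)
sum: t=0:+1/1440 t=1:−1/240 = -1/288
3j²(4 4 2; 3 -2 -1) = Δ·Π!·Σ² = 5/132  (sign +1)
combine: 4πI² = 405·20/693·5/132 = 375/847
take √, sign -1: I = -0.18770204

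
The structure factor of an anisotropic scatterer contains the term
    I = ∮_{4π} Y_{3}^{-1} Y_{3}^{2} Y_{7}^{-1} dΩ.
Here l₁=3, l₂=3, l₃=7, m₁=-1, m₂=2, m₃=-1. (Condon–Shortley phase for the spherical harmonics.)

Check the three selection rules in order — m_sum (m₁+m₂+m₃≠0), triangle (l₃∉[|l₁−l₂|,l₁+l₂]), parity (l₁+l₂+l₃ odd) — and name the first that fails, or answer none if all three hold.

triangle

azimuthal sum: -1 + 2 − 1 = 0  ✓
0 ≤ 7 ≤ 6 (triangle on l)  ✗
L = 3 + 3 + 7 = 13 (odd)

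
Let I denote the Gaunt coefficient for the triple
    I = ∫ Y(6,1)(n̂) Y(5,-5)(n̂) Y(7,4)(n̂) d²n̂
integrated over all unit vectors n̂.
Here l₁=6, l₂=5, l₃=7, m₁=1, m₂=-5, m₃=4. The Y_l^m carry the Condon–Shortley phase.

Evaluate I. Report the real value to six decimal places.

m-sum 0 ✓  L=18 even ✓  1≤7≤11 ✓
Π(2lᵢ+1) = 13×11×15 = 2145
triangle coeff Δ(6,5,7) = 1/174594420
Σ_t [0,4]: t=0:+1/4147200 t=1:−1/207360 t=2:+1/82944 t=3:−1/207360 t=4:+1/4147200 = 1/345600
(3j)²=420/46189 [(6 5 7; 0 0 0)], sign=-1
Σ_t [0,0]: t=0:+1/12441600 = 1/12441600
(3j)²=245/12597 [(6 5 7; 1 -5 4)], sign=-1
⇒ 4πI² = 514500/1356277
I = (+1)√(514500/1356277/(4π)) = 0.17374550

0.173745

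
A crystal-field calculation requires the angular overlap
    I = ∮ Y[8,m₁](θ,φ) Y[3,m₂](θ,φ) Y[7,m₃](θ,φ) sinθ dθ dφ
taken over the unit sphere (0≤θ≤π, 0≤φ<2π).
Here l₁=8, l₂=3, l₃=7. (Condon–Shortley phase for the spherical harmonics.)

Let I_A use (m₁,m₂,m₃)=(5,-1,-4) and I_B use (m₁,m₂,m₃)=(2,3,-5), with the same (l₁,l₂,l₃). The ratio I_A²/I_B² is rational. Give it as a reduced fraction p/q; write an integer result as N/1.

45253/14850

l's match ⇒ only the (l;m) 3-j factors differ between A and B.
A: triangle coeff Δ(8,3,7) = 1/5290740; Σ_t [0,2]: t=0:+1/104509440 t=1:−1/43545600 t=2:+1/319334400 = -59/5748019200; (3j)²=3481/406980 [(8 3 7; 5 -1 -4)], sign=+1
B: triangle coeff Δ(8,3,7) = 1/5290740; Σ_t [4,4]: t=4:+1/348364800 = 1/348364800; (3j)²=165/58786 [(8 3 7; 2 3 -5)], sign=+1
I_A²/I_B² = (3481/406980)/(165/58786) = 45253/14850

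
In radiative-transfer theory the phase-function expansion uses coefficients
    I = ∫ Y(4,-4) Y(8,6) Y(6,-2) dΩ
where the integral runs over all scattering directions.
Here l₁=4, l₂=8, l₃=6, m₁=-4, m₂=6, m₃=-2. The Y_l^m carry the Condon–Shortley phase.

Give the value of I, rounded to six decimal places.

Rules hold: Σm=0, L=18 even, 4≤6≤12.
N = 9·17·13 = 1989
Δ = 6!·2!·10!/19! = 1/23279256
Racah Σ t=2..4: t=2:+1/1658880 t=3:−1/518400 t=4:+1/1658880 = -1/1382400
⇒ 3j(4 8 6; 0 0 0)² = 504/46189, sgn -1
Racah Σ t=6..6: t=6:+1/116121600 = 1/116121600
⇒ 3j(4 8 6; -4 6 -2)² = 7/323, sgn +1
4πI² = N·(3j₀)²·(3jₘ)² = 31752/67507
I = -1·√(0.470351/4π) = -0.19346669

-0.193467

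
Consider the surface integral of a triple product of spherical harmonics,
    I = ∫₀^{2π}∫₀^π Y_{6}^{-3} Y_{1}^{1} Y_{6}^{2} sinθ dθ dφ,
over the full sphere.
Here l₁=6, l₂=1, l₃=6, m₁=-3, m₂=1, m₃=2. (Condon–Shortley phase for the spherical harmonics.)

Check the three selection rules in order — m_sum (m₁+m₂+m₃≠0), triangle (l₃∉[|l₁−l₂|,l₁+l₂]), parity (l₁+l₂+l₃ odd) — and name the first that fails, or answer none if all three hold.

parity

m₁+m₂+m₃ = -3 + 1 + 2 = 0  ✓
triangle: |6−1|=5 ≤ l₃=6 ≤ 6+1=7  ✓
parity: l₁+l₂+l₃ = 13 is odd  ✗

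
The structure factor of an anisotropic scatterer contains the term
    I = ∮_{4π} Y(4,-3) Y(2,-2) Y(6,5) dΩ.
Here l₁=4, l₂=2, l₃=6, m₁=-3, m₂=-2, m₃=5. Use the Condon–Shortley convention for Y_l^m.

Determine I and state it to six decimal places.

Checks pass: Σm=0; 12 even; l₃=6∈[2,6].
(2·4+1)(2·2+1)(2·6+1) = 585
Δ: 0! 8! 4! / 13! → 1/6435
sum: t=0:+1/2304 = 1/2304
3j²(4 2 6; 0 0 0) = Δ·Π!·Σ² = 5/143  (sign +1)
sum: t=0:+1/120960 = 1/120960
3j²(4 2 6; -3 -2 5) = Δ·Π!·Σ² = 2/39  (sign -1)
combine: 4πI² = 585·5/143·2/39 = 150/143
take √, sign -1: I = -0.28891672

-0.288917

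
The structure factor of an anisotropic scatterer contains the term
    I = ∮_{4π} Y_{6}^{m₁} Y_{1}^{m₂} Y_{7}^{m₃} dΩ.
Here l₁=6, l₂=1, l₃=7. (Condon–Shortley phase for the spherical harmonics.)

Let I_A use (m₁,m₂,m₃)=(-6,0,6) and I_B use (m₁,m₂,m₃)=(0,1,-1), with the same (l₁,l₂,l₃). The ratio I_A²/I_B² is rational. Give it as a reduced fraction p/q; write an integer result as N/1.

Shared (l₁,l₂,l₃)=(6,1,7): N and (l;000)² cancel in I_A²/I_B².
A: Δ = 0!·12!·2!/15! = 1/1365; Racah Σ t=0..0: t=0:+1/479001600 = 1/479001600; ⇒ 3j(6 1 7; -6 0 6)² = 1/105, sgn -1
B: Δ = 0!·12!·2!/15! = 1/1365; Racah Σ t=0..0: t=0:+1/1036800 = 1/1036800; ⇒ 3j(6 1 7; 0 1 -1)² = 4/195, sgn +1
I_A²/I_B² = (1/105)/(4/195) = 13/28

13/28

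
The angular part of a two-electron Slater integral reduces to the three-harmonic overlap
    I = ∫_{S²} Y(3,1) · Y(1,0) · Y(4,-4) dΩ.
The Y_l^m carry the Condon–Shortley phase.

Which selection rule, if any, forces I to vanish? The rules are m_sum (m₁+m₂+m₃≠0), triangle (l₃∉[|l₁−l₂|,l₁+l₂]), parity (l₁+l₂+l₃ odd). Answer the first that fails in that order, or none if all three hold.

m_sum

Σmᵢ = -3  ✗
l₃∈[|l₁−l₂|,l₁+l₂]=[2,4], have l₃=4
Σlᵢ = 8 ⇒ even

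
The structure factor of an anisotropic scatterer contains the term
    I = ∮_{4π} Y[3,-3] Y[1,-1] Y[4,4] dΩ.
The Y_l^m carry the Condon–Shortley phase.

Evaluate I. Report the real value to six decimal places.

m-sum 0 ✓  L=8 even ✓  2≤4≤4 ✓
Π(2lᵢ+1) = 7×3×9 = 189
triangle coeff Δ(3,1,4) = 1/252
Σ_t [0,0]: t=0:+1/36 = 1/36
(3j)²=4/63 [(3 1 4; 0 0 0)], sign=+1
Σ_t [0,0]: t=0:+1/1440 = 1/1440
(3j)²=1/9 [(3 1 4; -3 -1 4)], sign=+1
⇒ 4πI² = 4/3
I = (+1)√(4/3/(4π)) = 0.32573501

0.325735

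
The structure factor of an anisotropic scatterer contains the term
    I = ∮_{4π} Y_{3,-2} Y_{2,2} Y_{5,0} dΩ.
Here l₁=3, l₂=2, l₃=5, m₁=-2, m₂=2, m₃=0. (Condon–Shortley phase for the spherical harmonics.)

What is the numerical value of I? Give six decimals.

m-sum 0 ✓  L=10 even ✓  1≤5≤5 ✓
Π(2lᵢ+1) = 7×5×11 = 385
triangle coeff Δ(3,2,5) = 1/2310
Σ_t [0,0]: t=0:+1/144 = 1/144
(3j)²=10/231 [(3 2 5; 0 0 0)], sign=-1
Σ_t [0,0]: t=0:+1/2880 = 1/2880
(3j)²=1/462 [(3 2 5; -2 2 0)], sign=-1
⇒ 4πI² = 25/693
I = (+1)√(25/693/(4π)) = 0.05357948

0.053579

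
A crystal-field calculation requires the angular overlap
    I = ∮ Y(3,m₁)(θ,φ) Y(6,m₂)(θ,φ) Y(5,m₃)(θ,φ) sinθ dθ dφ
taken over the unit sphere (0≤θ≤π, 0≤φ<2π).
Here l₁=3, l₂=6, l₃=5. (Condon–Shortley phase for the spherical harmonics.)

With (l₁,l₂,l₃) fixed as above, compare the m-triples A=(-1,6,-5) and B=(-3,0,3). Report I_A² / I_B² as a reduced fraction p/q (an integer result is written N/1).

Shared (l₁,l₂,l₃)=(3,6,5): N and (l;000)² cancel in I_A²/I_B².
A: Δ = 4!·2!·8!/15! = 1/675675; Racah Σ t=4..4: t=4:+1/1935360 = 1/1935360; ⇒ 3j(3 6 5; -1 6 -5)² = 3/91, sgn +1
B: Δ = 4!·2!·8!/15! = 1/675675; Racah Σ t=4..4: t=4:+1/69120 = 1/69120; ⇒ 3j(3 6 5; -3 0 3)² = 4/429, sgn +1
I_A²/I_B² = (3/91)/(4/429) = 99/28

99/28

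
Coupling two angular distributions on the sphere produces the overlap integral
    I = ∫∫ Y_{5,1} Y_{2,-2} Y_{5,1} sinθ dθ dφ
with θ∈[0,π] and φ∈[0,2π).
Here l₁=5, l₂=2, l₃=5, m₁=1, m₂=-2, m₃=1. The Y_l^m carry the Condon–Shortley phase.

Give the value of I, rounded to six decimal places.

0.198089

Rules hold: Σm=0, L=12 even, 3≤5≤7.
N = 11·5·11 = 605
Δ = 2!·8!·2!/13! = 1/38610
Racah Σ t=0..2: t=0:+1/2880 t=1:−1/576 t=2:+1/2880 = -1/960
⇒ 3j(5 2 5; 0 0 0)² = 10/429, sgn +1
Racah Σ t=0..0: t=0:+1/2304 = 1/2304
⇒ 3j(5 2 5; 1 -2 1)² = 5/143, sgn +1
4πI² = N·(3j₀)²·(3jₘ)² = 250/507
I = +1·√(0.493097/4π) = 0.19808933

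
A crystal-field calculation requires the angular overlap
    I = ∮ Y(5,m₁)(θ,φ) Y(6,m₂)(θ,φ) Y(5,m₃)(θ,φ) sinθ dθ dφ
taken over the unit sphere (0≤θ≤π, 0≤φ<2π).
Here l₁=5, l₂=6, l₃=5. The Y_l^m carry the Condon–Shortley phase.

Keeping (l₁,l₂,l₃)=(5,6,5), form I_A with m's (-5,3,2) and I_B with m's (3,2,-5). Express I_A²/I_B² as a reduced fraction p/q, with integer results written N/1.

3/2

Same 5,6,5: normalisation and zero-m 3j drop out of the ratio.
A: Δ: 6! 4! 6! / 17! → 1/28588560; sum: t=6:+1/622080 = 1/622080; 3j²(5 6 5; -5 3 2) = Δ·Π!·Σ² = 105/4862  (sign -1)
B: Δ: 6! 4! 6! / 17! → 1/28588560; sum: t=2:+1/829440 = 1/829440; 3j²(5 6 5; 3 2 -5) = Δ·Π!·Σ² = 35/2431  (sign +1)
I_A²/I_B² = (105/4862)/(35/2431) = 3/2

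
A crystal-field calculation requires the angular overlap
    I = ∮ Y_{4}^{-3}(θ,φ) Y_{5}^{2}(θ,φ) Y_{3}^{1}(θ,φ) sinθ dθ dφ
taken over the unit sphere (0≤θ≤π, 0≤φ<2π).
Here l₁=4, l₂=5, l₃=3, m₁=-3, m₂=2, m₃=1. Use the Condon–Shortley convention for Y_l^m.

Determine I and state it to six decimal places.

m-sum 0 ✓  L=12 even ✓  1≤3≤9 ✓
Π(2lᵢ+1) = 9×11×7 = 693
triangle coeff Δ(4,5,3) = 1/180180
Σ_t [2,4]: t=2:+1/576 t=3:−1/144 t=4:+1/576 = -1/288
(3j)²=20/1001 [(4 5 3; 0 0 0)], sign=+1
Σ_t [5,6]: t=5:−1/960 t=6:+1/4320 = -7/8640
(3j)²=343/12870 [(4 5 3; -3 2 1)], sign=-1
⇒ 4πI² = 686/1859
I = (-1)√(686/1859/(4π)) = -0.17136315

-0.171363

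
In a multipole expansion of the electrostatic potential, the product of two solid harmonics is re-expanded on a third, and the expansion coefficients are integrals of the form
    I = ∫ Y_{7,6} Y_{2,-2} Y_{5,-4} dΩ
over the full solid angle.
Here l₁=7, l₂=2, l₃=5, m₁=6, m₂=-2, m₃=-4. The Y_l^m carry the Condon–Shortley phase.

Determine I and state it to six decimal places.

0.303018

Checks pass: Σm=0; 14 even; l₃=5∈[5,9].
(2·7+1)(2·2+1)(2·5+1) = 825
Δ: 4! 10! 0! / 15! → 1/15015
sum: t=2:+1/57600 = 1/57600
3j²(7 2 5; 0 0 0) = Δ·Π!·Σ² = 21/715  (sign -1)
sum: t=0:+1/8709120 = 1/8709120
3j²(7 2 5; 6 -2 -4) = Δ·Π!·Σ² = 1/21  (sign -1)
combine: 4πI² = 825·21/715·1/21 = 15/13
take √, sign +1: I = 0.30301841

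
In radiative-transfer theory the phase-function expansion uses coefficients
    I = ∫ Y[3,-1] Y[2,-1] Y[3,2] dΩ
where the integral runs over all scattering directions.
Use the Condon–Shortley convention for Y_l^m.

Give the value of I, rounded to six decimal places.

0.162868

Checks pass: Σm=0; 8 even; l₃=3∈[1,5].
(2·3+1)(2·2+1)(2·3+1) = 245
Δ: 2! 4! 2! / 9! → 1/3780
sum: t=0:+1/24 t=1:−1/4 t=2:+1/24 = -1/6
3j²(3 2 3; 0 0 0) = Δ·Π!·Σ² = 4/105  (sign +1)
sum: t=0:+1/48 t=1:−1/12 = -1/16
3j²(3 2 3; -1 -1 2) = Δ·Π!·Σ² = 1/28  (sign +1)
combine: 4πI² = 245·4/105·1/28 = 1/3
take √, sign +1: I = 0.16286750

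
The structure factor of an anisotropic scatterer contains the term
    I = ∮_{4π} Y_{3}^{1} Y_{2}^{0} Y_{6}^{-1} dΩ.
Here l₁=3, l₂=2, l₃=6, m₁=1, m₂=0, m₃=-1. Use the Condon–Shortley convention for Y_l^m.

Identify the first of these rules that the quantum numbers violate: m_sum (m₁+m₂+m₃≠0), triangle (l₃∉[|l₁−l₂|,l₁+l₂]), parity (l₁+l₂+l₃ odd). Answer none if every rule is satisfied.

m₁+m₂+m₃ = 1 + 0 − 1 = 0  ✓
triangle: |3−2|=1 ≤ l₃=6 ≤ 3+2=5  ✗
parity: l₁+l₂+l₃ = 11 is odd

triangle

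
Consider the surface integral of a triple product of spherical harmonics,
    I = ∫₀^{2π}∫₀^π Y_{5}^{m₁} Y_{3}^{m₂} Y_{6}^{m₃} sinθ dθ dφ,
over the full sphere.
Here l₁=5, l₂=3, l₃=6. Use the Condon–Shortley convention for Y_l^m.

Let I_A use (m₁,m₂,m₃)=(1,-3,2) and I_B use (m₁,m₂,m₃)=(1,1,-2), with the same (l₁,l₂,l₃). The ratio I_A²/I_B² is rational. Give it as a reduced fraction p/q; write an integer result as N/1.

5/3

Shared (l₁,l₂,l₃)=(5,3,6): N and (l;000)² cancel in I_A²/I_B².
A: Δ = 2!·8!·4!/15! = 1/675675; Racah Σ t=0..0: t=0:+1/27648 = 1/27648; ⇒ 3j(5 3 6; 1 -3 2)² = 10/429, sgn +1
B: Δ = 2!·8!·4!/15! = 1/675675; Racah Σ t=0..2: t=0:+1/27648 t=1:−1/4320 t=2:+1/11520 = -1/9216; ⇒ 3j(5 3 6; 1 1 -2)² = 2/143, sgn -1
I_A²/I_B² = (10/429)/(2/143) = 5/3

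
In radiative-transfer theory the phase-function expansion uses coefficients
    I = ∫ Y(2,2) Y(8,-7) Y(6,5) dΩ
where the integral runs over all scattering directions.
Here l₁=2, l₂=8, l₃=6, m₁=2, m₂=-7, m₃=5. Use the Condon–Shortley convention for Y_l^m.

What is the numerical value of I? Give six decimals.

Checks pass: Σm=0; 16 even; l₃=6∈[6,10].
(2·2+1)(2·8+1)(2·6+1) = 1105
Δ: 4! 0! 12! / 17! → 1/30940
sum: t=2:+1/2073600 = 1/2073600
3j²(2 8 6; 0 0 0) = Δ·Π!·Σ² = 28/1105  (sign +1)
sum: t=0:+1/958003200 = 1/958003200
3j²(2 8 6; 2 -7 5) = Δ·Π!·Σ² = 3/68  (sign -1)
combine: 4πI² = 1105·28/1105·3/68 = 21/17
take √, sign -1: I = -0.31353083

-0.313531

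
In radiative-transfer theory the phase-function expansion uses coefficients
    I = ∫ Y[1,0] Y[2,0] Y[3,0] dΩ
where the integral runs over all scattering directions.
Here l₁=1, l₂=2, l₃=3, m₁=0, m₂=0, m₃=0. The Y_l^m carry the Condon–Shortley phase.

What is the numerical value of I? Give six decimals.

Checks pass: Σm=0; 6 even; l₃=3∈[1,3].
(2·1+1)(2·2+1)(2·3+1) = 105
Δ: 0! 2! 4! / 7! → 1/105
sum: t=0:+1/4 = 1/4
3j²(1 2 3; 0 0 0) = Δ·Π!·Σ² = 3/35  (sign -1)
(m-triple is (0,0,0) — same symbol as above.)
combine: 4πI² = 105·3/35·3/35 = 27/35
take √, sign +1: I = 0.24776670

0.247767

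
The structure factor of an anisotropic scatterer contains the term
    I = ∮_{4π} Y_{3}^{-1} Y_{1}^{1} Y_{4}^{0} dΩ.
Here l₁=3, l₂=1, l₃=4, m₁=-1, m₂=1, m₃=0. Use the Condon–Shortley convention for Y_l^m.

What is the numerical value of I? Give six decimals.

0.150786

m-sum 0 ✓  L=8 even ✓  2≤4≤4 ✓
Π(2lᵢ+1) = 7×3×9 = 189
triangle coeff Δ(3,1,4) = 1/252
Σ_t [0,0]: t=0:+1/36 = 1/36
(3j)²=4/63 [(3 1 4; 0 0 0)], sign=+1
Σ_t [0,0]: t=0:+1/96 = 1/96
(3j)²=1/42 [(3 1 4; -1 1 0)], sign=+1
⇒ 4πI² = 2/7
I = (+1)√(2/7/(4π)) = 0.15078601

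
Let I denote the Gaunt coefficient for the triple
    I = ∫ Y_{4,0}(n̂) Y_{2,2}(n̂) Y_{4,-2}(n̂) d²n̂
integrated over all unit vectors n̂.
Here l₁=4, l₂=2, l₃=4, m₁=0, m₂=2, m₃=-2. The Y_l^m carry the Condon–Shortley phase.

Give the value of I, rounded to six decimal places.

Checks pass: Σm=0; 10 even; l₃=4∈[2,6].
(2·4+1)(2·2+1)(2·4+1) = 405
Δ: 2! 6! 2! / 11! → 1/13860
sum: t=0:+1/192 t=1:−1/36 t=2:+1/192 = -5/288
3j²(4 2 4; 0 0 0) = Δ·Π!·Σ² = 20/693  (sign -1)
sum: t=2:+1/192 = 1/192
3j²(4 2 4; 0 2 -2) = Δ·Π!·Σ² = 3/77  (sign +1)
combine: 4πI² = 405·20/693·3/77 = 2700/5929
take √, sign -1: I = -0.19036462

-0.190365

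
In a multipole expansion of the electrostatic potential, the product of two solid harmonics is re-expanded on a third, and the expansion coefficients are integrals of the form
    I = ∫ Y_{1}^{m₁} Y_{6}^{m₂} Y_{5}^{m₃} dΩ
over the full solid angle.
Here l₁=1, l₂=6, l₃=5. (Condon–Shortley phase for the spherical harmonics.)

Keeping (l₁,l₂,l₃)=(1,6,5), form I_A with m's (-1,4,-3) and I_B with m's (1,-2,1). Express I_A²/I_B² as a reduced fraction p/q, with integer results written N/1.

Same 1,6,5: normalisation and zero-m 3j drop out of the ratio.
A: Δ: 2! 0! 10! / 13! → 1/858; sum: t=2:+1/161280 = 1/161280; 3j²(1 6 5; -1 4 -3) = Δ·Π!·Σ² = 15/286  (sign +1)
B: Δ: 2! 0! 10! / 13! → 1/858; sum: t=0:+1/34560 = 1/34560; 3j²(1 6 5; 1 -2 1) = Δ·Π!·Σ² = 14/429  (sign +1)
I_A²/I_B² = (15/286)/(14/429) = 45/28

45/28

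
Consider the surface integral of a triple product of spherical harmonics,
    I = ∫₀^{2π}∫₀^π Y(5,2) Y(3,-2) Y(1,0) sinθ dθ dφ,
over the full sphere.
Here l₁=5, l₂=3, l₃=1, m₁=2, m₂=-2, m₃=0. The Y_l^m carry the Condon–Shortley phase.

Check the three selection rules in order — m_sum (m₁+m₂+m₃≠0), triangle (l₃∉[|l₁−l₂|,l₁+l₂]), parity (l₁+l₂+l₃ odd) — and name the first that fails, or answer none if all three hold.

azimuthal sum: 2 − 2 + 0 = 0  ✓
2 ≤ 1 ≤ 8 (triangle on l)  ✗
L = 5 + 3 + 1 = 9 (odd)

triangle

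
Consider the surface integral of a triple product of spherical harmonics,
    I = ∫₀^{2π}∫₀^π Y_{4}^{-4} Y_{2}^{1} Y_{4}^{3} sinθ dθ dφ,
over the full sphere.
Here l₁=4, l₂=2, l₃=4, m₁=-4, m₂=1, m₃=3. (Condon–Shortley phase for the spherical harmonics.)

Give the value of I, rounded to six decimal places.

0.198645

m-sum 0 ✓  L=10 even ✓  2≤4≤6 ✓
Π(2lᵢ+1) = 9×5×9 = 405
triangle coeff Δ(4,2,4) = 1/13860
Σ_t [0,2]: t=0:+1/192 t=1:−1/36 t=2:+1/192 = -5/288
(3j)²=20/693 [(4 2 4; 0 0 0)], sign=-1
Σ_t [2,2]: t=2:+1/1440 = 1/1440
(3j)²=7/165 [(4 2 4; -4 1 3)], sign=-1
⇒ 4πI² = 60/121
I = (+1)√(60/121/(4π)) = 0.19864517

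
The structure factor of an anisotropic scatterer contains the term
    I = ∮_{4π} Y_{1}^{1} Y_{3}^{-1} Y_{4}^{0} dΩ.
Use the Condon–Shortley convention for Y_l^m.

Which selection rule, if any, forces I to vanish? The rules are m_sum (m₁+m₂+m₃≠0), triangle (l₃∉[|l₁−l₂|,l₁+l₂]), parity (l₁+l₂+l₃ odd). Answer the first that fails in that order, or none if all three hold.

none

azimuthal sum: 1 − 1 + 0 = 0  ✓
2 ≤ 4 ≤ 4 (triangle on l)  ✓
L = 1 + 3 + 4 = 8 (even)  ✓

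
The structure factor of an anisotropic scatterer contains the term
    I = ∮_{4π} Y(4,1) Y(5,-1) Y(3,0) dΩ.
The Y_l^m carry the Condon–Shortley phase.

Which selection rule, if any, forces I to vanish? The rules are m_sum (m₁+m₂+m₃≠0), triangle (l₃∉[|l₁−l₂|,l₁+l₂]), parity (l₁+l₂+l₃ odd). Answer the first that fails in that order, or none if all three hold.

none

Σmᵢ = 0  ✓
l₃∈[|l₁−l₂|,l₁+l₂]=[1,9], have l₃=3  ✓
Σlᵢ = 12 ⇒ even  ✓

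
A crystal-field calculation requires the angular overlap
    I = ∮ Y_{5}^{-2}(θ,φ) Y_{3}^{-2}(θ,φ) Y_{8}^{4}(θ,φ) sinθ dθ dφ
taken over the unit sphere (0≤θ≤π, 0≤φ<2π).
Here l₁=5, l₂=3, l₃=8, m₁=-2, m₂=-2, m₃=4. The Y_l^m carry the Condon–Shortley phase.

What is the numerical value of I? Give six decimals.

0.236305

Rules hold: Σm=0, L=16 even, 2≤8≤8.
N = 11·7·17 = 1309
Δ = 0!·10!·6!/17! = 1/136136
Racah Σ t=0..0: t=0:+1/518400 = 1/518400
⇒ 3j(5 3 8; 0 0 0)² = 56/2431, sgn +1
Racah Σ t=0..0: t=0:+1/3628800 = 1/3628800
⇒ 3j(5 3 8; -2 -2 4)² = 36/1547, sgn +1
4πI² = N·(3j₀)²·(3jₘ)² = 2016/2873
I = +1·√(0.701706/4π) = 0.23630479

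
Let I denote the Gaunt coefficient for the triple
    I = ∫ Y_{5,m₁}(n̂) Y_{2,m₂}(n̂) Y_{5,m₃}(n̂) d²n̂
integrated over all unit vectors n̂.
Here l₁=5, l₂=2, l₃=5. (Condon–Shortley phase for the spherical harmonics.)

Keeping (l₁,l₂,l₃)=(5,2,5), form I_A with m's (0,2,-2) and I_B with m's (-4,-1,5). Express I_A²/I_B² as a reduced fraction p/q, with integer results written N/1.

l's match ⇒ only the (l;m) 3-j factors differ between A and B.
A: triangle coeff Δ(5,2,5) = 1/38610; Σ_t [2,2]: t=2:+1/2880 = 1/2880; (3j)²=14/429 [(5 2 5; 0 2 -2)], sign=-1
B: triangle coeff Δ(5,2,5) = 1/38610; Σ_t [1,1]: t=1:−1/80640 = -1/80640; (3j)²=9/286 [(5 2 5; -4 -1 5)], sign=-1
I_A²/I_B² = (14/429)/(9/286) = 28/27

28/27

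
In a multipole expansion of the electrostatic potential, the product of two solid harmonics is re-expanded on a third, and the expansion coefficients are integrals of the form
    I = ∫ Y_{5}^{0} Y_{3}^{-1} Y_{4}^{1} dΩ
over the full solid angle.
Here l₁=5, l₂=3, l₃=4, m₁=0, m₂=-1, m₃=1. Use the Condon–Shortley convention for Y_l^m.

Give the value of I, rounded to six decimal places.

-0.009577

Checks pass: Σm=0; 12 even; l₃=4∈[2,8].
(2·5+1)(2·3+1)(2·4+1) = 693
Δ: 4! 6! 2! / 13! → 1/180180
sum: t=1:−1/576 t=2:+1/144 t=3:−1/576 = 1/288
3j²(5 3 4; 0 0 0) = Δ·Π!·Σ² = 20/1001  (sign +1)
sum: t=0:+1/5760 t=1:−1/288 t=2:+1/288 = 1/5760
3j²(5 3 4; 0 -1 1) = Δ·Π!·Σ² = 1/12012  (sign -1)
combine: 4πI² = 693·20/1001·1/12012 = 15/13013
take √, sign -1: I = -0.00957750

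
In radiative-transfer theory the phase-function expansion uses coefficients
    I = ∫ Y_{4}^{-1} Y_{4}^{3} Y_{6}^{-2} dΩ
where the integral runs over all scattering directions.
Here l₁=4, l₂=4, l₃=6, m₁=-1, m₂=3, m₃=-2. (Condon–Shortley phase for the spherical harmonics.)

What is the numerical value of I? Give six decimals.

Rules hold: Σm=0, L=14 even, 0≤6≤8.
N = 9·9·13 = 1053
Δ = 2!·6!·6!/15! = 1/1261260
Racah Σ t=0..2: t=0:+1/4608 t=1:−1/1296 t=2:+1/4608 = -7/20736
⇒ 3j(4 4 6; 0 0 0)² = 20/1287, sgn -1
Racah Σ t=1..2: t=1:−1/34560 t=2:+1/8640 = 1/11520
⇒ 3j(4 4 6; -1 3 -2)² = 3/143, sgn +1
4πI² = N·(3j₀)²·(3jₘ)² = 540/1573
I = -1·√(0.343293/4π) = -0.16528277

-0.165283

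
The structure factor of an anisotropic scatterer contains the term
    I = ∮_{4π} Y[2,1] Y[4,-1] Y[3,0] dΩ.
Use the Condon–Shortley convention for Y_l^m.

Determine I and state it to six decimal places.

L=9 odd ⇒ parity kills the (l;000) factor ⇒ I = 0

0.000000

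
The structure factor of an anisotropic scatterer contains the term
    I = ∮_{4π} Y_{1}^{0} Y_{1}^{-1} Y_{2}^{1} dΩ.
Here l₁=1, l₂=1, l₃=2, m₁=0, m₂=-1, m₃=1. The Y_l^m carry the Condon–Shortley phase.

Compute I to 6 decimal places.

Rules hold: Σm=0, L=4 even, 0≤2≤2.
N = 3·3·5 = 45
Δ = 0!·2!·2!/5! = 1/30
Racah Σ t=0..0: t=0:+1/1 = 1/1
⇒ 3j(1 1 2; 0 0 0)² = 2/15, sgn +1
Racah Σ t=0..0: t=0:+1/2 = 1/2
⇒ 3j(1 1 2; 0 -1 1)² = 1/10, sgn -1
4πI² = N·(3j₀)²·(3jₘ)² = 3/5
I = -1·√(0.6/4π) = -0.21850969

-0.218510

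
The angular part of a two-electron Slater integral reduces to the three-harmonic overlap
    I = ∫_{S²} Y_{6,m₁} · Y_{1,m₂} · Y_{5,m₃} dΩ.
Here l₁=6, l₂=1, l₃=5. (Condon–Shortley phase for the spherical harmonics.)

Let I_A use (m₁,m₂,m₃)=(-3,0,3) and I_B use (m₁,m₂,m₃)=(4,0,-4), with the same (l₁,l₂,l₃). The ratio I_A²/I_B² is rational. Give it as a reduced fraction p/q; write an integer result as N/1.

27/20

Shared (l₁,l₂,l₃)=(6,1,5): N and (l;000)² cancel in I_A²/I_B².
A: Δ = 2!·10!·0!/13! = 1/858; Racah Σ t=1..1: t=1:−1/80640 = -1/80640; ⇒ 3j(6 1 5; -3 0 3)² = 9/286, sgn -1
B: Δ = 2!·10!·0!/13! = 1/858; Racah Σ t=1..1: t=1:−1/362880 = -1/362880; ⇒ 3j(6 1 5; 4 0 -4)² = 10/429, sgn +1
I_A²/I_B² = (9/286)/(10/429) = 27/20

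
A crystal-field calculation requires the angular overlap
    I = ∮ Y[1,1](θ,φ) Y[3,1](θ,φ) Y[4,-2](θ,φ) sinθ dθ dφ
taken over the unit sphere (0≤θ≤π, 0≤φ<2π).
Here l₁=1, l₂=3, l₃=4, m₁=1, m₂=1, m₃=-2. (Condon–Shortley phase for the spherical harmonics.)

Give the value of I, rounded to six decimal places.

0.238414

Checks pass: Σm=0; 8 even; l₃=4∈[2,4].
(2·1+1)(2·3+1)(2·4+1) = 189
Δ: 0! 2! 6! / 9! → 1/252
sum: t=0:+1/36 = 1/36
3j²(1 3 4; 0 0 0) = Δ·Π!·Σ² = 4/63  (sign +1)
sum: t=0:+1/96 = 1/96
3j²(1 3 4; 1 1 -2) = Δ·Π!·Σ² = 5/84  (sign +1)
combine: 4πI² = 189·4/63·5/84 = 5/7
take √, sign +1: I = 0.23841361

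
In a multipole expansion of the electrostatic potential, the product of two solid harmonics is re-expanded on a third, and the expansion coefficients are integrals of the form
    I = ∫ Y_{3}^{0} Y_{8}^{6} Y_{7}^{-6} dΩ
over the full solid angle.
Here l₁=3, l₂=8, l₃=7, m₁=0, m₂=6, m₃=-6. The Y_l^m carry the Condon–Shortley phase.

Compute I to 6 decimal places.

Checks pass: Σm=0; 18 even; l₃=7∈[5,11].
(2·3+1)(2·8+1)(2·7+1) = 1785
Δ: 4! 2! 12! / 19! → 1/5290740
sum: t=1:−1/7257600 t=2:+1/2073600 t=3:−1/7257600 = 1/4838400
3j²(3 8 7; 0 0 0) = Δ·Π!·Σ² = 252/20995  (sign -1)
sum: t=2:+1/1916006400 t=3:−1/479001600 = -1/638668800
3j²(3 8 7; 0 6 -6) = Δ·Π!·Σ² = 117/6460  (sign +1)
combine: 4πI² = 1785·252/20995·117/6460 = 11907/30685
take √, sign -1: I = -0.17572485

-0.175725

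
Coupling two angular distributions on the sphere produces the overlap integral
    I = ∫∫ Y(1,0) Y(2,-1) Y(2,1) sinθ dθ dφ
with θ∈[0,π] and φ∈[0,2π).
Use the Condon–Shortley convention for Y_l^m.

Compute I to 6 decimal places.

0.000000

Σlᵢ=5 odd — θ-integrand is odd under cosθ→−cosθ; I=0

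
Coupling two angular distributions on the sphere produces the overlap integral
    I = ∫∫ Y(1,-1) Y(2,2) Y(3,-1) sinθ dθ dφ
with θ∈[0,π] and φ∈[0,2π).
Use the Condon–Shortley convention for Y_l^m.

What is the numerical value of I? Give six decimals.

-0.082589

Checks pass: Σm=0; 6 even; l₃=3∈[1,3].
(2·1+1)(2·2+1)(2·3+1) = 105
Δ: 0! 2! 4! / 7! → 1/105
sum: t=0:+1/4 = 1/4
3j²(1 2 3; 0 0 0) = Δ·Π!·Σ² = 3/35  (sign -1)
sum: t=0:+1/48 = 1/48
3j²(1 2 3; -1 2 -1) = Δ·Π!·Σ² = 1/105  (sign +1)
combine: 4πI² = 105·3/35·1/105 = 3/35
take √, sign -1: I = -0.08258890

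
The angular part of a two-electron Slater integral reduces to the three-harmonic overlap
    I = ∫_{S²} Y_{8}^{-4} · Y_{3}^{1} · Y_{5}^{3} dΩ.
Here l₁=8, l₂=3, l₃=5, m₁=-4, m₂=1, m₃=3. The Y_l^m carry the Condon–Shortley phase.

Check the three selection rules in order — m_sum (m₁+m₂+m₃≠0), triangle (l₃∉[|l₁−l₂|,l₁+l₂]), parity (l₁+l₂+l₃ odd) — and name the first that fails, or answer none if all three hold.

none

Σmᵢ = 0  ✓
l₃∈[|l₁−l₂|,l₁+l₂]=[5,11], have l₃=5  ✓
Σlᵢ = 16 ⇒ even  ✓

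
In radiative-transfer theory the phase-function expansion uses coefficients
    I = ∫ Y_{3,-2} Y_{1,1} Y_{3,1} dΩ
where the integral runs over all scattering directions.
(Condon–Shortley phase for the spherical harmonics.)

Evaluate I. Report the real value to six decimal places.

0.000000

Σlᵢ=7 odd — θ-integrand is odd under cosθ→−cosθ; I=0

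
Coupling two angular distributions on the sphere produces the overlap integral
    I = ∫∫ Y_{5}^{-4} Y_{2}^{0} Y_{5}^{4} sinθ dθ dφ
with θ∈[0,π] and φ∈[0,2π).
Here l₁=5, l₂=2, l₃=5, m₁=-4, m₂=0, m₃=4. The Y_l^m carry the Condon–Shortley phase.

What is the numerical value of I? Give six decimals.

Checks pass: Σm=0; 12 even; l₃=5∈[3,7].
(2·5+1)(2·2+1)(2·5+1) = 605
Δ: 2! 8! 2! / 13! → 1/38610
sum: t=0:+1/2880 t=1:−1/576 t=2:+1/2880 = -1/960
3j²(5 2 5; 0 0 0) = Δ·Π!·Σ² = 10/429  (sign +1)
sum: t=1:−1/40320 t=2:+1/20160 = 1/40320
3j²(5 2 5; -4 0 4) = Δ·Π!·Σ² = 6/715  (sign -1)
combine: 4πI² = 605·10/429·6/715 = 20/169
take √, sign -1: I = -0.09704356

-0.097044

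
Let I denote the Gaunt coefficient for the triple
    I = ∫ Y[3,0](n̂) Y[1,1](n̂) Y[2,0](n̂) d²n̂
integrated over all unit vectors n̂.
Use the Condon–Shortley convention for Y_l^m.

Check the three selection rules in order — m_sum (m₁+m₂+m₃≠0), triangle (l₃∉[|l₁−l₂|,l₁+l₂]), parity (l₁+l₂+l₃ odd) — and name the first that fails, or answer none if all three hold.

m₁+m₂+m₃ = 0 + 1 + 0 = 1  ✗
triangle: |3−1|=2 ≤ l₃=2 ≤ 3+1=4
parity: l₁+l₂+l₃ = 6 is even

m_sum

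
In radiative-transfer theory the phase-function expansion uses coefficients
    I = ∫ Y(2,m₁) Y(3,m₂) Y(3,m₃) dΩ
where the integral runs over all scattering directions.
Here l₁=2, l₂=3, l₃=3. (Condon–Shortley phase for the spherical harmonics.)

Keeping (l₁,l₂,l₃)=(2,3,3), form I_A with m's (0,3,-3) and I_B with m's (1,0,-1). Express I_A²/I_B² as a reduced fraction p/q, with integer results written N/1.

25/2

l's match ⇒ only the (l;m) 3-j factors differ between A and B.
A: triangle coeff Δ(2,3,3) = 1/3780; Σ_t [2,2]: t=2:+1/96 = 1/96; (3j)²=5/84 [(2 3 3; 0 3 -3)], sign=+1
B: triangle coeff Δ(2,3,3) = 1/3780; Σ_t [0,1]: t=0:+1/12 t=1:−1/8 = -1/24; (3j)²=1/210 [(2 3 3; 1 0 -1)], sign=-1
I_A²/I_B² = (5/84)/(1/210) = 25/2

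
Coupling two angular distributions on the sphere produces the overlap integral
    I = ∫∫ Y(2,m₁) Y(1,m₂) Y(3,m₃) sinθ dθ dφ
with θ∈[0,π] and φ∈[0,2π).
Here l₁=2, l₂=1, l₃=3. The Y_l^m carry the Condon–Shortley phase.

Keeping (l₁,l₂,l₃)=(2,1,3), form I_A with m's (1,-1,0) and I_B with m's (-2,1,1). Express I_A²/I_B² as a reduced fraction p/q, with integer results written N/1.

Same 2,1,3: normalisation and zero-m 3j drop out of the ratio.
A: Δ: 0! 4! 2! / 7! → 1/105; sum: t=0:+1/12 = 1/12; 3j²(2 1 3; 1 -1 0) = Δ·Π!·Σ² = 1/35  (sign -1)
B: Δ: 0! 4! 2! / 7! → 1/105; sum: t=0:+1/48 = 1/48; 3j²(2 1 3; -2 1 1) = Δ·Π!·Σ² = 1/105  (sign +1)
I_A²/I_B² = (1/35)/(1/105) = 3/1

3/1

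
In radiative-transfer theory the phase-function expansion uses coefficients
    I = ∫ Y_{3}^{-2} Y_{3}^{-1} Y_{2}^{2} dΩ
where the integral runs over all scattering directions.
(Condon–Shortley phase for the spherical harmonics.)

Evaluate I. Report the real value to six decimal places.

0.000000

Σmᵢ = -1 ≠ 0, so the φ-integral vanishes; I = 0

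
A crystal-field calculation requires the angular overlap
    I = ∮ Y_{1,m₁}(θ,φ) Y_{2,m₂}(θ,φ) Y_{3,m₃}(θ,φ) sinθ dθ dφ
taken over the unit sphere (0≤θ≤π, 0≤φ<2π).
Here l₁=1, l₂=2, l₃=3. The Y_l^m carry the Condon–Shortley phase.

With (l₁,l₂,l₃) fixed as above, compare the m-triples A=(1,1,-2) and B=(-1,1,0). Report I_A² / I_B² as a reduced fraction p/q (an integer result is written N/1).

l's match ⇒ only the (l;m) 3-j factors differ between A and B.
A: triangle coeff Δ(1,2,3) = 1/105; Σ_t [0,0]: t=0:+1/12 = 1/12; (3j)²=2/21 [(1 2 3; 1 1 -2)], sign=-1
B: triangle coeff Δ(1,2,3) = 1/105; Σ_t [0,0]: t=0:+1/12 = 1/12; (3j)²=1/35 [(1 2 3; -1 1 0)], sign=-1
I_A²/I_B² = (2/21)/(1/35) = 10/3

10/3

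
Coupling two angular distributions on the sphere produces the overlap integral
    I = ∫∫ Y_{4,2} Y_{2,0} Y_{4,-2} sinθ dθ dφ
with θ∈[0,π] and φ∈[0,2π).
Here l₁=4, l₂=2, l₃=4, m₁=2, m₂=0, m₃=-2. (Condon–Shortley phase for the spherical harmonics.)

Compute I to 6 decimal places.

0.065536

Checks pass: Σm=0; 10 even; l₃=4∈[2,6].
(2·4+1)(2·2+1)(2·4+1) = 405
Δ: 2! 6! 2! / 11! → 1/13860
sum: t=0:+1/192 t=1:−1/36 t=2:+1/192 = -5/288
3j²(4 2 4; 0 0 0) = Δ·Π!·Σ² = 20/693  (sign -1)
sum: t=0:+1/192 t=1:−1/120 t=2:+1/2880 = -1/360
3j²(4 2 4; 2 0 -2) = Δ·Π!·Σ² = 16/3465  (sign -1)
combine: 4πI² = 405·20/693·16/3465 = 320/5929
take √, sign +1: I = 0.06553591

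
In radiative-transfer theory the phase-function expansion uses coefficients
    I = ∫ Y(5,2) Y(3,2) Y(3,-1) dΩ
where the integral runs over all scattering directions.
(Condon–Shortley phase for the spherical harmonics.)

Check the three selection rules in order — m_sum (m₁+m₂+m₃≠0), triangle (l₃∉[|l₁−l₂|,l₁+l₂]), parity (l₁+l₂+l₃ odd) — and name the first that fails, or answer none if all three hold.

Σmᵢ = 3  ✗
l₃∈[|l₁−l₂|,l₁+l₂]=[2,8], have l₃=3
Σlᵢ = 11 ⇒ odd

m_sum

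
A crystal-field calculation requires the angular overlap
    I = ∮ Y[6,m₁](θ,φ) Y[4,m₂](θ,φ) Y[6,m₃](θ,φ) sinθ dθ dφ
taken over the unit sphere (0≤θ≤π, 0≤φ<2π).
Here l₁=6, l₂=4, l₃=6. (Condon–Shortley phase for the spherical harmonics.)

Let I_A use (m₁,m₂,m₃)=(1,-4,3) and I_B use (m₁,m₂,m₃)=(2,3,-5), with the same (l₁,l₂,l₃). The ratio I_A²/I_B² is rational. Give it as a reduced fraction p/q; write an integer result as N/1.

Same 6,4,6: normalisation and zero-m 3j drop out of the ratio.
A: Δ: 4! 8! 4! / 17! → 1/15315300; sum: t=0:+1/414720 = 1/414720; 3j²(6 4 6; 1 -4 3) = Δ·Π!·Σ² = 49/2431  (sign -1)
B: Δ: 4! 8! 4! / 17! → 1/15315300; sum: t=3:−1/725760 t=4:+1/5806080 = -1/829440; 3j²(6 4 6; 2 3 -5) = Δ·Π!·Σ² = 49/2652  (sign +1)
I_A²/I_B² = (49/2431)/(49/2652) = 12/11

12/11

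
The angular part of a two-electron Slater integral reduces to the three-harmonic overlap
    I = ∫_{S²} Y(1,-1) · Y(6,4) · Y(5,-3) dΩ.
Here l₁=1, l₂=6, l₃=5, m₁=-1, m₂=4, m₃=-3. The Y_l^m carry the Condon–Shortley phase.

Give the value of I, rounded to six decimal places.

0.274090

Checks pass: Σm=0; 12 even; l₃=5∈[5,7].
(2·1+1)(2·6+1)(2·5+1) = 429
Δ: 2! 0! 10! / 13! → 1/858
sum: t=1:−1/14400 = -1/14400
3j²(1 6 5; 0 0 0) = Δ·Π!·Σ² = 6/143  (sign +1)
sum: t=2:+1/161280 = 1/161280
3j²(1 6 5; -1 4 -3) = Δ·Π!·Σ² = 15/286  (sign +1)
combine: 4πI² = 429·6/143·15/286 = 135/143
take √, sign +1: I = 0.27409047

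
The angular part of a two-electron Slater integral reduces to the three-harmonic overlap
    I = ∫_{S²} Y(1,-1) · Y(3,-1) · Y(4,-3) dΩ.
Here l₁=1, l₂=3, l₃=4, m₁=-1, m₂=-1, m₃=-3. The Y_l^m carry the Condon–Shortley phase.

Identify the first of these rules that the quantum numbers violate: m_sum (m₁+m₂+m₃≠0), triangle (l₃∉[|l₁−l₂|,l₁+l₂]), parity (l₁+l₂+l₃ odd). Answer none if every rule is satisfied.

m₁+m₂+m₃ = -1 − 1 − 3 = -5  ✗
triangle: |1−3|=2 ≤ l₃=4 ≤ 1+3=4
parity: l₁+l₂+l₃ = 8 is even

m_sum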